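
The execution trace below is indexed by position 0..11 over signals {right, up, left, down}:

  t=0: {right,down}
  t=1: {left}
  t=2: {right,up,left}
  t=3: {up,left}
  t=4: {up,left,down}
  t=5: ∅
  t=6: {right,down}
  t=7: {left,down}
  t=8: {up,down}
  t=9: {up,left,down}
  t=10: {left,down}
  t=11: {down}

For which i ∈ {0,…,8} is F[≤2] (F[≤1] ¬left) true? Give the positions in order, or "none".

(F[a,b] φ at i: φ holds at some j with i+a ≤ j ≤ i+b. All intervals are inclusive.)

Evaluate at each i in [0,8]:
  i=0: ✓ (witness j=0)
  i=1: ✗ (none in [1,3])
  i=2: ✓ (witness j=4)
  i=3: ✓ (witness j=4)
  i=4: ✓ (witness j=4)
  i=5: ✓ (witness j=5)
  i=6: ✓ (witness j=6)
  i=7: ✓ (witness j=7)
  i=8: ✓ (witness j=8)

0, 2, 3, 4, 5, 6, 7, 8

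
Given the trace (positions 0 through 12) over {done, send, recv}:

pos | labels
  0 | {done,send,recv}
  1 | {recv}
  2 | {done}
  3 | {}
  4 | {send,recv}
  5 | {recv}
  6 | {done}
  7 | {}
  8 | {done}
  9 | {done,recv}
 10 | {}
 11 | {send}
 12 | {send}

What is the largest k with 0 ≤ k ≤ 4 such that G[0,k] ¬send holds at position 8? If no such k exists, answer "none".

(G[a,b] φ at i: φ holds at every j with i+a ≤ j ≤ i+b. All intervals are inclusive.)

2

¬send must hold from j=8 onward; find where it first fails.
  j=8: holds
  j=9: holds
  j=10: holds
  j=11: fails
Holds on [8,10], so largest k = 2.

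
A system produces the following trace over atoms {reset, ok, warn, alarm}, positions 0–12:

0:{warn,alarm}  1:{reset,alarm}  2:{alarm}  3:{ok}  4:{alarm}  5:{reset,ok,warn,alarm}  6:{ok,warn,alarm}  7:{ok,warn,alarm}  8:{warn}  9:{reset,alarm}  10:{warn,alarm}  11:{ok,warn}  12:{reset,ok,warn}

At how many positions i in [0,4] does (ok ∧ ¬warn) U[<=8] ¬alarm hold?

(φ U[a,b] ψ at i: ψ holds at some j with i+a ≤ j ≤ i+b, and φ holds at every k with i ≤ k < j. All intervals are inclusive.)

1

Evaluate at each i in [0,4]:
  i=0: ✗ (lhs fails at k=0 before rhs at j=3)
  i=1: ✗ (lhs fails at k=1 before rhs at j=3)
  i=2: ✗ (lhs fails at k=2 before rhs at j=3)
  i=3: ✓ (rhs at j=3)
  i=4: ✗ (lhs fails at k=4 before rhs at j=8)
Positions where it holds: {3} → 1.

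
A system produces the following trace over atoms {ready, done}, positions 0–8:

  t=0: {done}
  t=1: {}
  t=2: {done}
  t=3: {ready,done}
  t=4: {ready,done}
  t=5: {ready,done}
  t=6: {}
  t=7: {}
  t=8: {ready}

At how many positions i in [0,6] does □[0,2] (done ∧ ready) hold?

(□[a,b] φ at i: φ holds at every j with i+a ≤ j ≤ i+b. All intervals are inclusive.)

Evaluate at each i in [0,6]:
  i=0: ✗ (fails at j=0)
  i=1: ✗ (fails at j=1)
  i=2: ✗ (fails at j=2)
  i=3: ✓ (all of [3,5])
  i=4: ✗ (fails at j=6)
  i=5: ✗ (fails at j=6)
  i=6: ✗ (fails at j=6)
Positions where it holds: {3} → 1.

1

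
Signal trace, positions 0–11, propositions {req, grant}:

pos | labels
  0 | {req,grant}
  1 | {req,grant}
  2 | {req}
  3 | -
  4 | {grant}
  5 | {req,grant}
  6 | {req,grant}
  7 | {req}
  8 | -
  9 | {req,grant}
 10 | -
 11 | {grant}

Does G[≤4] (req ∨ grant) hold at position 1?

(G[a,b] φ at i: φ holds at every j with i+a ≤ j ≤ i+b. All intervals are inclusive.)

No

Check (req ∨ grant) at every j in [1,5]:
  j=1: true
  j=2: true
  j=3: false
  j=4: true
  j=5: true
Fails at j=3 → formula fails.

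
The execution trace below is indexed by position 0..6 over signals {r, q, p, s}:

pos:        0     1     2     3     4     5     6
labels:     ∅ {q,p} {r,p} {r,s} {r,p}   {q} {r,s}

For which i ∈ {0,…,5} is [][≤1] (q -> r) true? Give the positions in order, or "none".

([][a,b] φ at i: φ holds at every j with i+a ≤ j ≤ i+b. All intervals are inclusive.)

Evaluate at each i in [0,5]:
  i=0: ✗ (fails at j=1)
  i=1: ✗ (fails at j=1)
  i=2: ✓ (all of [2,3])
  i=3: ✓ (all of [3,4])
  i=4: ✗ (fails at j=5)
  i=5: ✗ (fails at j=5)

2, 3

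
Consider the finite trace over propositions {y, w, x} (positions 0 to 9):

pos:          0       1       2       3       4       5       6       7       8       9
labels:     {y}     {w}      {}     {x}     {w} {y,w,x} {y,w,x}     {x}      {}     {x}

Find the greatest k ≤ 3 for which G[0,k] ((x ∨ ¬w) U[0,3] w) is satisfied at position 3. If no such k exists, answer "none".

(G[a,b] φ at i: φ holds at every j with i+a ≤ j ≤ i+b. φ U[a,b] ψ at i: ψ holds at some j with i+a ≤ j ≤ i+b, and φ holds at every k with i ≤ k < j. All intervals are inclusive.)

3

((x ∨ ¬w) U[0,3] w) must hold from j=3 onward; find where it first fails.
  j=3: holds
  j=4: holds
  j=5: holds
  j=6: holds
Holds through j=6; largest k = 3.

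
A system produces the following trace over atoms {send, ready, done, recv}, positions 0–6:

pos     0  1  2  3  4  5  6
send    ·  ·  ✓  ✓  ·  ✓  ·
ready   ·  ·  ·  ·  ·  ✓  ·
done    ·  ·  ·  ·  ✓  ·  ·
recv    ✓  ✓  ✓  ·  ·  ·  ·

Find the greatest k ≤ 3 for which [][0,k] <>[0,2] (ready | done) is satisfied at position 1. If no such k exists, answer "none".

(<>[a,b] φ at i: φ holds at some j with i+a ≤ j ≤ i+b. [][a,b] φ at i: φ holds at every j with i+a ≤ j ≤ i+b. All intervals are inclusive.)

<>[0,2] (ready | done) must hold from j=1 onward; find where it first fails.
  j=1: fails → no k works.

none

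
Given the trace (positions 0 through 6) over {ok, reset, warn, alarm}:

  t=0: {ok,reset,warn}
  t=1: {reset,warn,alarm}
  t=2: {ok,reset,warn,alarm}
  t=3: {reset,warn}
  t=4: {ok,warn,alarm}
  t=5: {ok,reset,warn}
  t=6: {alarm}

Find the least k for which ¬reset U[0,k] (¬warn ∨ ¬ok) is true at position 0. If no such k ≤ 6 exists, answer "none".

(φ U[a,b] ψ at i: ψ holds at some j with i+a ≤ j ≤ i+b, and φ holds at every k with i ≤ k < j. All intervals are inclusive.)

none

Need earliest j ≥ 0 with (¬warn ∨ ¬ok), and ¬reset at every k in [0,j-1].
  j=0: rhs fails.
  j=1: rhs holds but lhs fails at k=0.
  j=2: rhs fails.
  j=3: rhs holds but lhs fails at k=0.
  j=4: rhs fails.
  j=5: rhs fails.
  j=6: rhs holds but lhs fails at k=0.
No witness within the range → none.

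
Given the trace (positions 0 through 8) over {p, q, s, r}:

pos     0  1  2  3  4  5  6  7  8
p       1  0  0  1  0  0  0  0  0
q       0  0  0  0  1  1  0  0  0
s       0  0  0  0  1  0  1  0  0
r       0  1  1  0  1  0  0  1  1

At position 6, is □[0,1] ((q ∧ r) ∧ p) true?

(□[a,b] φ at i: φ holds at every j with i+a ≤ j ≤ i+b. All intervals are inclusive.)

Does not hold

Check ((q ∧ r) ∧ p) at every j in [6,7]:
  j=6: false
  j=7: false
Fails at j=6 → formula fails.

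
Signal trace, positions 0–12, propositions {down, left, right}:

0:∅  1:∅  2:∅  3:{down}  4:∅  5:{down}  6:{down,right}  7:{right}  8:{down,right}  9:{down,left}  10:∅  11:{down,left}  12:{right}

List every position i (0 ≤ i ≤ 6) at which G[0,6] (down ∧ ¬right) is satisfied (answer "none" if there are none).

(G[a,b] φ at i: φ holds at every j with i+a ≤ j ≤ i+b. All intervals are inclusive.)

Evaluate at each i in [0,6]:
  i=0: ✗ (fails at j=0)
  i=1: ✗ (fails at j=1)
  i=2: ✗ (fails at j=2)
  i=3: ✗ (fails at j=4)
  i=4: ✗ (fails at j=4)
  i=5: ✗ (fails at j=6)
  i=6: ✗ (fails at j=6)

none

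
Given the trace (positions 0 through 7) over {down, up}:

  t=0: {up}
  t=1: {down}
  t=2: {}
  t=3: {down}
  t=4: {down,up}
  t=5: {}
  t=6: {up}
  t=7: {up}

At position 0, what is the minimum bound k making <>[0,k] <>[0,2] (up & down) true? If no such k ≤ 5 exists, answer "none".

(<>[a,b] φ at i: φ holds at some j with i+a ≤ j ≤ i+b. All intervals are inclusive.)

2

Scan j = 0,1,… for <>[0,2] (up & down):
  j=0: fails
  j=1: fails
  j=2: holds
First hit at j=2, so smallest k = 2-0 = 2.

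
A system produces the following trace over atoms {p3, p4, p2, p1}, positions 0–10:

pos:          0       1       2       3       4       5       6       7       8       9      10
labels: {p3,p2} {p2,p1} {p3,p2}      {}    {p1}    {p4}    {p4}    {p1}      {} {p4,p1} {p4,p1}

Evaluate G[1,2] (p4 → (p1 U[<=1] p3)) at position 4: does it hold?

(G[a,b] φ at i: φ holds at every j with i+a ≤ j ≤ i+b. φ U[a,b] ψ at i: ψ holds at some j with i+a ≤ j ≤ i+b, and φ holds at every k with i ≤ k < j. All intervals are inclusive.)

Does not hold

Check (p4 → (p1 U[<=1] p3)) at every j in [5,6]:
  j=5: antecedent true; consequent fails → ✗
  j=6: antecedent true; consequent fails → ✗
Fails at j=5 → formula fails.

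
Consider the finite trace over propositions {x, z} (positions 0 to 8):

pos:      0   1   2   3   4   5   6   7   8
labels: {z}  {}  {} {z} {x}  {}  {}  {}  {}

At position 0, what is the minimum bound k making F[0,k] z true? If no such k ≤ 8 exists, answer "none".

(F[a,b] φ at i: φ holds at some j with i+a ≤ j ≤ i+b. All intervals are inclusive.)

Scan j = 0,1,… for z:
  j=0: holds
First hit at j=0, so smallest k = 0-0 = 0.

0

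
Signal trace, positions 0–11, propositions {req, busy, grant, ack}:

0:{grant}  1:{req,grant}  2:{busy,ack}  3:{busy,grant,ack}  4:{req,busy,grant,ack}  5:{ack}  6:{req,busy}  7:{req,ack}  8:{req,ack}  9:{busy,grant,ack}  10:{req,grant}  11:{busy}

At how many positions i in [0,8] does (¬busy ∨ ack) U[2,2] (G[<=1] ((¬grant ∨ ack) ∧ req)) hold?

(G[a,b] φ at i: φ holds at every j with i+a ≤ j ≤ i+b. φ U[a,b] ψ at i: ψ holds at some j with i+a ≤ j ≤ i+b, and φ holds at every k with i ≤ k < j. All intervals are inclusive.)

Evaluate at each i in [0,8]:
  i=0: ✗ (no rhs in [2,2])
  i=1: ✗ (no rhs in [3,3])
  i=2: ✗ (no rhs in [4,4])
  i=3: ✗ (no rhs in [5,5])
  i=4: ✓ (rhs at j=6; lhs holds on [4,5])
  i=5: ✗ (lhs fails at k=6 before rhs at j=7)
  i=6: ✗ (no rhs in [8,8])
  i=7: ✗ (no rhs in [9,9])
  i=8: ✗ (no rhs in [10,10])
Positions where it holds: {4} → 1.

1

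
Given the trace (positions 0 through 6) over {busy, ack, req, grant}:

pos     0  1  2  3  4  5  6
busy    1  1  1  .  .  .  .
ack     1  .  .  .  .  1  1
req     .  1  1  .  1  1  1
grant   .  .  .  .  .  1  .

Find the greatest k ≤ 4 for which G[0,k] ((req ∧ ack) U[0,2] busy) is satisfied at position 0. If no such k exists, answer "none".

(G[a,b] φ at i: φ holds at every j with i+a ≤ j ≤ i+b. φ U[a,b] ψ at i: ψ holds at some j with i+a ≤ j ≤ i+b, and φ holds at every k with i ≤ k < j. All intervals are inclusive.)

((req ∧ ack) U[0,2] busy) must hold from j=0 onward; find where it first fails.
  j=0: holds
  j=1: holds
  j=2: holds
  j=3: fails
Holds on [0,2], so largest k = 2.

2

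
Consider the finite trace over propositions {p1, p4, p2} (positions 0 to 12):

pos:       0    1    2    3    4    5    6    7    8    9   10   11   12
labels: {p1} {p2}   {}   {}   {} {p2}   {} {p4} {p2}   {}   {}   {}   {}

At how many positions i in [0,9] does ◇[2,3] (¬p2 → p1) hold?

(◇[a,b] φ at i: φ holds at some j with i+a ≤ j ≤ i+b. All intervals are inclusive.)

4

Evaluate at each i in [0,9]:
  i=0: ✗ (none in [2,3])
  i=1: ✗ (none in [3,4])
  i=2: ✓ (witness j=5)
  i=3: ✓ (witness j=5)
  i=4: ✗ (none in [6,7])
  i=5: ✓ (witness j=8)
  i=6: ✓ (witness j=8)
  i=7: ✗ (none in [9,10])
  i=8: ✗ (none in [10,11])
  i=9: ✗ (none in [11,12])
Positions where it holds: {2, 3, 5, 6} → 4.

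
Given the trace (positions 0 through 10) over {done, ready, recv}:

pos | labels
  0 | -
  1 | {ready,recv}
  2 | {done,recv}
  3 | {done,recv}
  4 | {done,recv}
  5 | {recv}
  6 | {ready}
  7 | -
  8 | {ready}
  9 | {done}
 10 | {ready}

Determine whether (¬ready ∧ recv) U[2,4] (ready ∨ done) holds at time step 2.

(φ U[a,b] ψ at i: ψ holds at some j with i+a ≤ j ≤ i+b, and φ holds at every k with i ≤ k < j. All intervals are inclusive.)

Need some j in [4,6] with (ready ∨ done), and (¬ready ∧ recv) at every k in [2,j-1].
  j=4: (ready ∨ done) holds; (¬ready ∧ recv) holds at every k in [2,3] → satisfied.

True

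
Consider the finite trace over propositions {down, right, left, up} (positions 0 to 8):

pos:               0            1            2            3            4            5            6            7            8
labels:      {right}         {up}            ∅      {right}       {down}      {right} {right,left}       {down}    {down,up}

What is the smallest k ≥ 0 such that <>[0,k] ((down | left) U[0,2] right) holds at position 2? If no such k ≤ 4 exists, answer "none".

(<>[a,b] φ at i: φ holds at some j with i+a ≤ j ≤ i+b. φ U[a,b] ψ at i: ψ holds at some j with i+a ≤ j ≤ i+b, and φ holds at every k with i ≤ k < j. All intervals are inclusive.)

1

Scan j = 2,3,… for ((down | left) U[0,2] right):
  j=2: fails
  j=3: holds
First hit at j=3, so smallest k = 3-2 = 1.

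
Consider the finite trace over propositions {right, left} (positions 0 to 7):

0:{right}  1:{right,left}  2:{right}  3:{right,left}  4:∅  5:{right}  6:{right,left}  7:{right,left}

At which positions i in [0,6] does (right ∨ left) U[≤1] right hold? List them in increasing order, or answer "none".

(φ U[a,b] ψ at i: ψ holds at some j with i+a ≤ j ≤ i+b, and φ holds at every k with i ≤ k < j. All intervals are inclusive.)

0, 1, 2, 3, 5, 6

Evaluate at each i in [0,6]:
  i=0: ✓ (rhs at j=0)
  i=1: ✓ (rhs at j=1)
  i=2: ✓ (rhs at j=2)
  i=3: ✓ (rhs at j=3)
  i=4: ✗ (lhs fails at k=4 before rhs at j=5)
  i=5: ✓ (rhs at j=5)
  i=6: ✓ (rhs at j=6)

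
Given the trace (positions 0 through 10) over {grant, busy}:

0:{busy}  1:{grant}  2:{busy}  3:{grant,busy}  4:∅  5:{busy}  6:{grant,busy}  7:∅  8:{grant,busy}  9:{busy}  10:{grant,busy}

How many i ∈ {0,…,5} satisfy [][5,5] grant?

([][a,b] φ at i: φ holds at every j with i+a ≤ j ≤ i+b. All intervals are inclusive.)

3

Evaluate at each i in [0,5]:
  i=0: ✗ (fails at j=5)
  i=1: ✓ (all of [6,6])
  i=2: ✗ (fails at j=7)
  i=3: ✓ (all of [8,8])
  i=4: ✗ (fails at j=9)
  i=5: ✓ (all of [10,10])
Positions where it holds: {1, 3, 5} → 3.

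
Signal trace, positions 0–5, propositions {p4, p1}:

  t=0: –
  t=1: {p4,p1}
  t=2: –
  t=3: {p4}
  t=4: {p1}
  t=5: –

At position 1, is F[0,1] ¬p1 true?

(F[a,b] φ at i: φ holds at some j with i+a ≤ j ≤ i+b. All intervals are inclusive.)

Yes

Check ¬p1 at each j in [1,2]:
  j=1: false
  j=2: true
Found at j=2 → formula holds.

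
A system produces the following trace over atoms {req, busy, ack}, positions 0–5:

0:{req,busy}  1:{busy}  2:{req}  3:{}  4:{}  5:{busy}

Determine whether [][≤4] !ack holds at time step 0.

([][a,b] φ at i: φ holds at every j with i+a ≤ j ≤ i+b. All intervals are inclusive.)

Check !ack at every j in [0,4]:
  j=0: true
  j=1: true
  j=2: true
  j=3: true
  j=4: true
All positions satisfy it → formula holds.

True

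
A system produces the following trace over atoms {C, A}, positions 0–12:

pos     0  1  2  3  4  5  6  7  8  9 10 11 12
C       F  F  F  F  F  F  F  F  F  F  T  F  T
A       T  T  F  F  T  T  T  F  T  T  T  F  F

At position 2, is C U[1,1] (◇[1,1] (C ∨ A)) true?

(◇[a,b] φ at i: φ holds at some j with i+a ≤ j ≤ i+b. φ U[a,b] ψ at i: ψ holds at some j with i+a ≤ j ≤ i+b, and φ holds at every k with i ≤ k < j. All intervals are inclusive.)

Does not hold

Need some j in [3,3] with ◇[1,1] (C ∨ A), and C at every k in [2,j-1].
  j=3: ◇[1,1] (C ∨ A) holds, but C fails at k=2 → not this j.
No j in the window works → until fails.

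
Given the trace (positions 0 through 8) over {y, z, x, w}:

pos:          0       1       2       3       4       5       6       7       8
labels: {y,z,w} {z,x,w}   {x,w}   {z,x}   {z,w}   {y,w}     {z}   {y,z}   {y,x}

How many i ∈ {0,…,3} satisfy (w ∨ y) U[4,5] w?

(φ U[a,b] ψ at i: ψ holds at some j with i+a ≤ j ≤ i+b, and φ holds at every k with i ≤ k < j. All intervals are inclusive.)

0

Evaluate at each i in [0,3]:
  i=0: ✗ (lhs fails at k=3 before rhs at j=4)
  i=1: ✗ (lhs fails at k=3 before rhs at j=5)
  i=2: ✗ (no rhs in [6,7])
  i=3: ✗ (no rhs in [7,8])
Positions where it holds: {} → 0.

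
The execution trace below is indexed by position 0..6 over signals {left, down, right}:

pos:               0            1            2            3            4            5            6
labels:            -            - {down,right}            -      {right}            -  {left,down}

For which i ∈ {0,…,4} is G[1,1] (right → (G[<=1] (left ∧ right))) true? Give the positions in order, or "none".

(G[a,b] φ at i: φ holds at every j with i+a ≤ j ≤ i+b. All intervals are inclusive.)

Evaluate at each i in [0,4]:
  i=0: ✓ (all of [1,1])
  i=1: ✗ (fails at j=2)
  i=2: ✓ (all of [3,3])
  i=3: ✗ (fails at j=4)
  i=4: ✓ (all of [5,5])

0, 2, 4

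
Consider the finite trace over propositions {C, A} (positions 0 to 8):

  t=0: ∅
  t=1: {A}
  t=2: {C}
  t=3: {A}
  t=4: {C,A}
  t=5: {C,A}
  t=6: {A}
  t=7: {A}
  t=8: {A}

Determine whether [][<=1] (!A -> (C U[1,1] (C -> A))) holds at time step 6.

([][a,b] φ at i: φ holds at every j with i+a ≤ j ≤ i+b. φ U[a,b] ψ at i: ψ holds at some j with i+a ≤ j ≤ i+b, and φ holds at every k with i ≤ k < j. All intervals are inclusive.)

Holds

Check (!A -> (C U[1,1] (C -> A))) at every j in [6,7]:
  j=6: antecedent false → ✓
  j=7: antecedent false → ✓
All positions satisfy it → formula holds.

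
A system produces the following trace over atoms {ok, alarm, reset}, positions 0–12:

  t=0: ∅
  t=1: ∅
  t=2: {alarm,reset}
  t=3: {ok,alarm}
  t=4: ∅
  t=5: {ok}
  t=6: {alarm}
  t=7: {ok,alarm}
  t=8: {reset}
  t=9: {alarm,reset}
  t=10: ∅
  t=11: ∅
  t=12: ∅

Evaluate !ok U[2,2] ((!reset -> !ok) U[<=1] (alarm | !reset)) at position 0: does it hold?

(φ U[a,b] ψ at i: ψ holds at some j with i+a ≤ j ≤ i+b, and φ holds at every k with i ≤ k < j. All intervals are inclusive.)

Holds

Need some j in [2,2] with ((!reset -> !ok) U[<=1] (alarm | !reset)), and !ok at every k in [0,j-1].
  j=2: ((!reset -> !ok) U[<=1] (alarm | !reset)) holds; !ok holds at every k in [0,1] → satisfied.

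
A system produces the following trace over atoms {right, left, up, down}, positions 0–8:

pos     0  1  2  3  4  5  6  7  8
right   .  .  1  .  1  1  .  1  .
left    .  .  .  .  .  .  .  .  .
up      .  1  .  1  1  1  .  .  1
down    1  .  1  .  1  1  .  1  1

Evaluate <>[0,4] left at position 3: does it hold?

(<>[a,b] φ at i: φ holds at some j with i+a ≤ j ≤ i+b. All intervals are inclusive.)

Does not hold

Check left at each j in [3,7]:
  j=3: false
  j=4: false
  j=5: false
  j=6: false
  j=7: false
No position in the window satisfies it → formula fails.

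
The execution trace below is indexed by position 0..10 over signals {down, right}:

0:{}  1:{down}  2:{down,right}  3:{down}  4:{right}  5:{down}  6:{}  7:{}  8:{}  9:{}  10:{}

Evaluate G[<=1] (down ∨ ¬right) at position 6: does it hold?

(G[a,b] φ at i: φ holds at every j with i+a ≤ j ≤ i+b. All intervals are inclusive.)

Yes

Check (down ∨ ¬right) at every j in [6,7]:
  j=6: true
  j=7: true
All positions satisfy it → formula holds.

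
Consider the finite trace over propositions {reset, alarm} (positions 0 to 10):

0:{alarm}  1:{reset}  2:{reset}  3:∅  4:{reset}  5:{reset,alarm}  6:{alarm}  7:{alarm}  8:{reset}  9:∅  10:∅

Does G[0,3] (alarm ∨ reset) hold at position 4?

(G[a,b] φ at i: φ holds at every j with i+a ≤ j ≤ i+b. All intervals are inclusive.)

Check (alarm ∨ reset) at every j in [4,7]:
  j=4: true
  j=5: true
  j=6: true
  j=7: true
All positions satisfy it → formula holds.

Holds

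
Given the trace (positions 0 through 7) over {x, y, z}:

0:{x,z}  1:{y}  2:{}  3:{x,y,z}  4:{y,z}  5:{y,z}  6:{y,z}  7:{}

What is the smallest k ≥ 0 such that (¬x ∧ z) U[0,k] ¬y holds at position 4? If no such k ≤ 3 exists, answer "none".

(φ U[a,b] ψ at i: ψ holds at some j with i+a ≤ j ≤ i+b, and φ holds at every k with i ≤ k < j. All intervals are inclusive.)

3

Need earliest j ≥ 4 with ¬y, and (¬x ∧ z) at every k in [4,j-1].
  j=4: rhs fails.
  j=5: rhs fails.
  j=6: rhs fails.
  j=7: rhs holds; lhs holds on [4,6]. k = 3.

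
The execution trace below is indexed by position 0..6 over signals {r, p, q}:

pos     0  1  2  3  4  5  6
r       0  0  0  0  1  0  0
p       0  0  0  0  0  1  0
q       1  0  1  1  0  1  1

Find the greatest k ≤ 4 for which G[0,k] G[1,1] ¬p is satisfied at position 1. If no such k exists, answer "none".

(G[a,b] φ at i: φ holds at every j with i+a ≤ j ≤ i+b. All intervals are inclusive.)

G[1,1] ¬p must hold from j=1 onward; find where it first fails.
  j=1: holds
  j=2: holds
  j=3: holds
  j=4: fails
Holds on [1,3], so largest k = 2.

2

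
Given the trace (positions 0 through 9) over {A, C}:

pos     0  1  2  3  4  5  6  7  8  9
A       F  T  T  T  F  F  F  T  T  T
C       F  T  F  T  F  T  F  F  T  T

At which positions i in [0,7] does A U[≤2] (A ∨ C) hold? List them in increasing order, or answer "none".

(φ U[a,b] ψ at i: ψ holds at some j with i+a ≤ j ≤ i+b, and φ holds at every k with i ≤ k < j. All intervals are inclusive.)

Evaluate at each i in [0,7]:
  i=0: ✗ (lhs fails at k=0 before rhs at j=1)
  i=1: ✓ (rhs at j=1)
  i=2: ✓ (rhs at j=2)
  i=3: ✓ (rhs at j=3)
  i=4: ✗ (lhs fails at k=4 before rhs at j=5)
  i=5: ✓ (rhs at j=5)
  i=6: ✗ (lhs fails at k=6 before rhs at j=7)
  i=7: ✓ (rhs at j=7)

1, 2, 3, 5, 7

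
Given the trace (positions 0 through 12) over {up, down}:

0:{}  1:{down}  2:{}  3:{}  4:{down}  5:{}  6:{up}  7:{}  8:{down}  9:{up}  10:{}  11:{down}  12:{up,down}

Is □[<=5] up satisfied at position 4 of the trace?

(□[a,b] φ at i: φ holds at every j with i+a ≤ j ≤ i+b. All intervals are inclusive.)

Check up at every j in [4,9]:
  j=4: false
  j=5: false
  j=6: true
  j=7: false
  j=8: false
  j=9: true
Fails at j=4 → formula fails.

No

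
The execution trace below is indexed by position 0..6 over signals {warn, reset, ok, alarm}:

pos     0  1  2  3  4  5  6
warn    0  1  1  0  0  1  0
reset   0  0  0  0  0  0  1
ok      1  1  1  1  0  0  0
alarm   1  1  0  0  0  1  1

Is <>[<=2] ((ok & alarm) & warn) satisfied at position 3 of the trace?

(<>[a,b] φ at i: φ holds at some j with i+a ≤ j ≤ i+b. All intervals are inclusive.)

Check ((ok & alarm) & warn) at each j in [3,5]:
  j=3: false
  j=4: false
  j=5: false
No position in the window satisfies it → formula fails.

No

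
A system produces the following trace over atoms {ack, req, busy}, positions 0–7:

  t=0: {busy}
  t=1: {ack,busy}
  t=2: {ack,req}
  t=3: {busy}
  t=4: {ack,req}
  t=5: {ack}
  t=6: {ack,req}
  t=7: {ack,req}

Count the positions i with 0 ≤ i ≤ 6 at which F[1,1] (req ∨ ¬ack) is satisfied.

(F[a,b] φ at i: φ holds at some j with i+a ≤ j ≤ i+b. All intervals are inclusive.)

Evaluate at each i in [0,6]:
  i=0: ✗ (none in [1,1])
  i=1: ✓ (witness j=2)
  i=2: ✓ (witness j=3)
  i=3: ✓ (witness j=4)
  i=4: ✗ (none in [5,5])
  i=5: ✓ (witness j=6)
  i=6: ✓ (witness j=7)
Positions where it holds: {1, 2, 3, 5, 6} → 5.

5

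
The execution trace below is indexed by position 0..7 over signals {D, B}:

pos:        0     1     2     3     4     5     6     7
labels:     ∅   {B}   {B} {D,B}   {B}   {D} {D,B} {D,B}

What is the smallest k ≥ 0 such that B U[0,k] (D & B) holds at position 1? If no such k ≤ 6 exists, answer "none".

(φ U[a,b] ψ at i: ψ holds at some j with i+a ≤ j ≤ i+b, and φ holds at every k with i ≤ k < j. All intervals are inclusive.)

2

Need earliest j ≥ 1 with (D & B), and B at every k in [1,j-1].
  j=1: rhs fails.
  j=2: rhs fails.
  j=3: rhs holds; lhs holds on [1,2]. k = 2.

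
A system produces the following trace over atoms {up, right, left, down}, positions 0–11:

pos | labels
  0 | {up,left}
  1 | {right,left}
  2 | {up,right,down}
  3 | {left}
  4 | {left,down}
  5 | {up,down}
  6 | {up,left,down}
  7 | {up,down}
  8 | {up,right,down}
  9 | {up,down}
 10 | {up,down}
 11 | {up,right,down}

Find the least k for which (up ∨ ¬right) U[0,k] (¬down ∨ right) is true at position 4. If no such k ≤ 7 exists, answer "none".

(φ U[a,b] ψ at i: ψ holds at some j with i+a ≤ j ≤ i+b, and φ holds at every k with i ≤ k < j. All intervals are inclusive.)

4

Need earliest j ≥ 4 with (¬down ∨ right), and (up ∨ ¬right) at every k in [4,j-1].
  j=4: rhs fails.
  j=5: rhs fails.
  j=6: rhs fails.
  j=7: rhs fails.
  j=8: rhs holds; lhs holds on [4,7]. k = 4.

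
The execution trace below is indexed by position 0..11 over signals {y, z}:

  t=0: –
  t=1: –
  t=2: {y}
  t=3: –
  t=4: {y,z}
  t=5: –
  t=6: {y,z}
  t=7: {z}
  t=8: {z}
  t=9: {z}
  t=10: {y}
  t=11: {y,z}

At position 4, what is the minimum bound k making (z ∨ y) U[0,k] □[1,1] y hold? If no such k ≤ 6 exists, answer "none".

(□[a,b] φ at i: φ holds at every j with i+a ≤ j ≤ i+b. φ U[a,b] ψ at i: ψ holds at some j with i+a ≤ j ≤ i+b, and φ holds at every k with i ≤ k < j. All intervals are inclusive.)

Need earliest j ≥ 4 with □[1,1] y, and (z ∨ y) at every k in [4,j-1].
  j=4: rhs fails.
  j=5: rhs holds; lhs holds on [4,4]. k = 1.

1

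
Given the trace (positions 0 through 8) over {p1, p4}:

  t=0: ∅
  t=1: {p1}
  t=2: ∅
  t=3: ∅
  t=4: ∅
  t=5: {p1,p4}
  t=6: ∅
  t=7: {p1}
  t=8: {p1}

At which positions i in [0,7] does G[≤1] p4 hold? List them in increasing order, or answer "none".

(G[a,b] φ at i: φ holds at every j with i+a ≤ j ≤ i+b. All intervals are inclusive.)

none

Evaluate at each i in [0,7]:
  i=0: ✗ (fails at j=0)
  i=1: ✗ (fails at j=1)
  i=2: ✗ (fails at j=2)
  i=3: ✗ (fails at j=3)
  i=4: ✗ (fails at j=4)
  i=5: ✗ (fails at j=6)
  i=6: ✗ (fails at j=6)
  i=7: ✗ (fails at j=7)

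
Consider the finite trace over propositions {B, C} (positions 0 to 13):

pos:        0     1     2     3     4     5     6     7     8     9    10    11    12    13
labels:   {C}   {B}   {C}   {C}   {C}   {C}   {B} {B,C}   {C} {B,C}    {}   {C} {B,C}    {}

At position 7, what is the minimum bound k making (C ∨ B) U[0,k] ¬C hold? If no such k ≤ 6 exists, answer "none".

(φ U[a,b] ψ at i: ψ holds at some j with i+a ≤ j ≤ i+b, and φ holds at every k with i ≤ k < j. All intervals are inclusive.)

Need earliest j ≥ 7 with ¬C, and (C ∨ B) at every k in [7,j-1].
  j=7: rhs fails.
  j=8: rhs fails.
  j=9: rhs fails.
  j=10: rhs holds; lhs holds on [7,9]. k = 3.

3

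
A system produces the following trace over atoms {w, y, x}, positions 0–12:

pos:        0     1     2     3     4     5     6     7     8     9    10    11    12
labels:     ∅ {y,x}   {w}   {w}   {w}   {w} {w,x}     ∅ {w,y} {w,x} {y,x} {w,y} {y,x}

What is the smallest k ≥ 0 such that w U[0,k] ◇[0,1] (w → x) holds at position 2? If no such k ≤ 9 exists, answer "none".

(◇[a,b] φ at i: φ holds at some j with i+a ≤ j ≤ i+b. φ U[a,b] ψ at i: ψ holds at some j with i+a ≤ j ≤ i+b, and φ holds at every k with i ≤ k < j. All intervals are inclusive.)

3

Need earliest j ≥ 2 with ◇[0,1] (w → x), and w at every k in [2,j-1].
  j=2: rhs fails.
  j=3: rhs fails.
  j=4: rhs fails.
  j=5: rhs holds; lhs holds on [2,4]. k = 3.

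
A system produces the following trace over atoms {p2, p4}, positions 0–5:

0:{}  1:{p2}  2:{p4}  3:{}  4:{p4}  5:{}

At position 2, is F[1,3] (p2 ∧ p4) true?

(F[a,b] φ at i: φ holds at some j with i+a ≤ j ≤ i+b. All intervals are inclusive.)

False

Check (p2 ∧ p4) at each j in [3,5]:
  j=3: false
  j=4: false
  j=5: false
No position in the window satisfies it → formula fails.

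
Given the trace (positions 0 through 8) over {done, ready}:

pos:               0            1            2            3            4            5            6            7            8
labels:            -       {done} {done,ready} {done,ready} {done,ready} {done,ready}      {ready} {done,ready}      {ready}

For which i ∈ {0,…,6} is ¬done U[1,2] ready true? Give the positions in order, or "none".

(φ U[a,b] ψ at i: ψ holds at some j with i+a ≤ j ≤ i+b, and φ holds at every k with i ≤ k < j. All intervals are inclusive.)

6

Evaluate at each i in [0,6]:
  i=0: ✗ (lhs fails at k=1 before rhs at j=2)
  i=1: ✗ (lhs fails at k=1 before rhs at j=2)
  i=2: ✗ (lhs fails at k=2 before rhs at j=3)
  i=3: ✗ (lhs fails at k=3 before rhs at j=4)
  i=4: ✗ (lhs fails at k=4 before rhs at j=5)
  i=5: ✗ (lhs fails at k=5 before rhs at j=6)
  i=6: ✓ (rhs at j=7; lhs holds on [6,6])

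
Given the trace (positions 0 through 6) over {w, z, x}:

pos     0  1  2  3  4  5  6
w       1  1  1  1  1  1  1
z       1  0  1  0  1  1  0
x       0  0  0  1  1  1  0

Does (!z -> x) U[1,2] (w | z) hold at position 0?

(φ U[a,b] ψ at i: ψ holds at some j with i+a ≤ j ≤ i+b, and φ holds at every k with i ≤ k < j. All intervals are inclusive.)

Need some j in [1,2] with (w | z), and (!z -> x) at every k in [0,j-1].
  j=1: (w | z) holds; (!z -> x) holds at every k in [0,0] → satisfied.

Yes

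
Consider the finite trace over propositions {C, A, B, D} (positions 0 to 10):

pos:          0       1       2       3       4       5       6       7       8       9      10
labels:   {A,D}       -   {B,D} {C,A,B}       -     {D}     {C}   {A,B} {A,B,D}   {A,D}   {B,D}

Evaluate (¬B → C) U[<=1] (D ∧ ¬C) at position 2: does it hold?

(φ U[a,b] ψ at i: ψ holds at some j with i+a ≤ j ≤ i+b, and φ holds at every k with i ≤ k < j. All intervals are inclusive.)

Holds

Need some j in [2,3] with (D ∧ ¬C), and (¬B → C) at every k in [2,j-1].
  j=2: (D ∧ ¬C) holds; no prefix to check → satisfied.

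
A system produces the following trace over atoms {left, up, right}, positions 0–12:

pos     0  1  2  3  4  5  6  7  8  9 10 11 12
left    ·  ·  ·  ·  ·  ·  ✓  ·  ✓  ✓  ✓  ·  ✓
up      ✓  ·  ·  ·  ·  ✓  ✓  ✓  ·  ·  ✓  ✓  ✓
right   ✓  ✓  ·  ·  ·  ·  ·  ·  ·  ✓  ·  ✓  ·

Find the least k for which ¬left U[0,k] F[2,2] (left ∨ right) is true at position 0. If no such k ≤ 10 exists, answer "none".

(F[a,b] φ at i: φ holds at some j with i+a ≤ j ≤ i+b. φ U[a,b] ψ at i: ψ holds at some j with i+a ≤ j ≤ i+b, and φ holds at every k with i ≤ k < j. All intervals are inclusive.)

4

Need earliest j ≥ 0 with F[2,2] (left ∨ right), and ¬left at every k in [0,j-1].
  j=0: rhs fails.
  j=1: rhs fails.
  j=2: rhs fails.
  j=3: rhs fails.
  j=4: rhs holds; lhs holds on [0,3]. k = 4.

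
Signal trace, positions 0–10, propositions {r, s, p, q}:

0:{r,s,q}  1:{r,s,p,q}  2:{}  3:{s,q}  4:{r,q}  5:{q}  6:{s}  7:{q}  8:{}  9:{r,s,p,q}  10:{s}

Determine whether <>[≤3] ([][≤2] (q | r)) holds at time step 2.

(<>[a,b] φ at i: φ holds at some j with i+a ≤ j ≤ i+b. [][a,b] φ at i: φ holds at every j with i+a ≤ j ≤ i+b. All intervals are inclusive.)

Holds

Check [][≤2] (q | r) at each j in [2,5]:
  j=2: fails at 2
  j=3: holds on [3,5]
  j=4: fails at 6
  j=5: fails at 6
Found at j=3 → formula holds.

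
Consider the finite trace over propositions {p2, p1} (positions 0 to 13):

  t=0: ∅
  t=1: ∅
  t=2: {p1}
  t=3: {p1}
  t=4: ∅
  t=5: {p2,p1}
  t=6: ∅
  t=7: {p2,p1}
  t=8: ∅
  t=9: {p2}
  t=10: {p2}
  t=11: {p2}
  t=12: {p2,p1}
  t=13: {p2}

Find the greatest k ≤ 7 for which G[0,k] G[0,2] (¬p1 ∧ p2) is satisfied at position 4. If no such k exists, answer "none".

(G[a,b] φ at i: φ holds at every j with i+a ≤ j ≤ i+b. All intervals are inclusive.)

G[0,2] (¬p1 ∧ p2) must hold from j=4 onward; find where it first fails.
  j=4: fails → no k works.

none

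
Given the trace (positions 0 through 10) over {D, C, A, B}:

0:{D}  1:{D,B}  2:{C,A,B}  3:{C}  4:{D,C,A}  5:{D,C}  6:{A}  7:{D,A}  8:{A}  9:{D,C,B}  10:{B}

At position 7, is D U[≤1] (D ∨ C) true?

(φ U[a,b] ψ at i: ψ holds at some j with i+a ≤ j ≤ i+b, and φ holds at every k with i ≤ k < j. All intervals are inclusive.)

Need some j in [7,8] with (D ∨ C), and D at every k in [7,j-1].
  j=7: (D ∨ C) holds; no prefix to check → satisfied.

True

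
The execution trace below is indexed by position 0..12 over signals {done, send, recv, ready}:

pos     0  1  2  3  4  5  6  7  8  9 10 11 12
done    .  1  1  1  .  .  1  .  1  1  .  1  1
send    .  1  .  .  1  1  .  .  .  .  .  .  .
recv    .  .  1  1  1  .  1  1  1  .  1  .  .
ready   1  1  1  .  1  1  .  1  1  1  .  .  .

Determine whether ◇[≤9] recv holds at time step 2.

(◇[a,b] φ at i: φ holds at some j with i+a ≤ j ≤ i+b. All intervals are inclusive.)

Check recv at each j in [2,11]:
  j=2: true
  j=3: true
  j=4: true
  j=5: false
  j=6: true
  j=7: true
  j=8: true
  j=9: false
  j=10: true
  j=11: false
Found at j=2 → formula holds.

Yes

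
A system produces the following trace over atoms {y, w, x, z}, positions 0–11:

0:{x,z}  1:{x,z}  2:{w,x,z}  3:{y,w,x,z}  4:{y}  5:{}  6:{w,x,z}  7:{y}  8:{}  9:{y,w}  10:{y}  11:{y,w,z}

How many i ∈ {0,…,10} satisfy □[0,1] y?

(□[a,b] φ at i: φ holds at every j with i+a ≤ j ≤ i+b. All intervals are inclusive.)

3

Evaluate at each i in [0,10]:
  i=0: ✗ (fails at j=0)
  i=1: ✗ (fails at j=1)
  i=2: ✗ (fails at j=2)
  i=3: ✓ (all of [3,4])
  i=4: ✗ (fails at j=5)
  i=5: ✗ (fails at j=5)
  i=6: ✗ (fails at j=6)
  i=7: ✗ (fails at j=8)
  i=8: ✗ (fails at j=8)
  i=9: ✓ (all of [9,10])
  i=10: ✓ (all of [10,11])
Positions where it holds: {3, 9, 10} → 3.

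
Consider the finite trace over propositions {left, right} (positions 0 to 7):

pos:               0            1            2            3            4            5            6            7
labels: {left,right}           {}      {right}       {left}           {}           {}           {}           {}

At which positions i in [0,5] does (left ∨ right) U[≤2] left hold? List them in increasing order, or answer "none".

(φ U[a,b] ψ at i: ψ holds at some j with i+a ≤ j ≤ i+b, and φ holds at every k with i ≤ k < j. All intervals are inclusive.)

Evaluate at each i in [0,5]:
  i=0: ✓ (rhs at j=0)
  i=1: ✗ (lhs fails at k=1 before rhs at j=3)
  i=2: ✓ (rhs at j=3; lhs holds on [2,2])
  i=3: ✓ (rhs at j=3)
  i=4: ✗ (no rhs in [4,6])
  i=5: ✗ (no rhs in [5,7])

0, 2, 3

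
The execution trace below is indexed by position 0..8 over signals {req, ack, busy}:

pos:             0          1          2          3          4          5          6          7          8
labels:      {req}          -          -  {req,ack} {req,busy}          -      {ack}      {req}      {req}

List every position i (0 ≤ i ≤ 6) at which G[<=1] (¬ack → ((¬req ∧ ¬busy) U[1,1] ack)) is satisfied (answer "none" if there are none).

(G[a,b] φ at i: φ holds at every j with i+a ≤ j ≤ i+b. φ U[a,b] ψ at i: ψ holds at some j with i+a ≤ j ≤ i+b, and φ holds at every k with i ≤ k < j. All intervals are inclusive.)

2, 5

Evaluate at each i in [0,6]:
  i=0: ✗ (fails at j=0)
  i=1: ✗ (fails at j=1)
  i=2: ✓ (all of [2,3])
  i=3: ✗ (fails at j=4)
  i=4: ✗ (fails at j=4)
  i=5: ✓ (all of [5,6])
  i=6: ✗ (fails at j=7)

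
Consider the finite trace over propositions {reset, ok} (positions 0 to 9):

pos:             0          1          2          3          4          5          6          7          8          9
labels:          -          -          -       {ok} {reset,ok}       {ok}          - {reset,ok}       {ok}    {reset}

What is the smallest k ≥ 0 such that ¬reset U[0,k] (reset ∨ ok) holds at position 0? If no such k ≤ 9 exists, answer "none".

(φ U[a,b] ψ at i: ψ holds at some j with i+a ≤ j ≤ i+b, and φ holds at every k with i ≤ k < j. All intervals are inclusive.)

3

Need earliest j ≥ 0 with (reset ∨ ok), and ¬reset at every k in [0,j-1].
  j=0: rhs fails.
  j=1: rhs fails.
  j=2: rhs fails.
  j=3: rhs holds; lhs holds on [0,2]. k = 3.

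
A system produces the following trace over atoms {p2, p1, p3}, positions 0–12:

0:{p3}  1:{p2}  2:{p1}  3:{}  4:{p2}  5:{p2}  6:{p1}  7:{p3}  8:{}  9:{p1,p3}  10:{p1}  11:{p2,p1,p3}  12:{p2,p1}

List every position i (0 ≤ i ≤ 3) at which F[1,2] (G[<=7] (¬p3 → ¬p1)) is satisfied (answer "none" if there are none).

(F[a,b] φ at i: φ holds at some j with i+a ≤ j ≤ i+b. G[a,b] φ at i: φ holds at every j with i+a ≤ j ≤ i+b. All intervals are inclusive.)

Evaluate at each i in [0,3]:
  i=0: ✗ (none in [1,2])
  i=1: ✗ (none in [2,3])
  i=2: ✗ (none in [3,4])
  i=3: ✗ (none in [4,5])

none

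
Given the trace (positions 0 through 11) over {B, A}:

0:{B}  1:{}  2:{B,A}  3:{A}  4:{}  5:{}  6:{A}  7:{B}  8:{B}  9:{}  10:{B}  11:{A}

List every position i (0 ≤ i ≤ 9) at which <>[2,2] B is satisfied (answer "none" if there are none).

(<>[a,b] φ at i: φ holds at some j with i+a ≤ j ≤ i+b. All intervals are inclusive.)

0, 5, 6, 8

Evaluate at each i in [0,9]:
  i=0: ✓ (witness j=2)
  i=1: ✗ (none in [3,3])
  i=2: ✗ (none in [4,4])
  i=3: ✗ (none in [5,5])
  i=4: ✗ (none in [6,6])
  i=5: ✓ (witness j=7)
  i=6: ✓ (witness j=8)
  i=7: ✗ (none in [9,9])
  i=8: ✓ (witness j=10)
  i=9: ✗ (none in [11,11])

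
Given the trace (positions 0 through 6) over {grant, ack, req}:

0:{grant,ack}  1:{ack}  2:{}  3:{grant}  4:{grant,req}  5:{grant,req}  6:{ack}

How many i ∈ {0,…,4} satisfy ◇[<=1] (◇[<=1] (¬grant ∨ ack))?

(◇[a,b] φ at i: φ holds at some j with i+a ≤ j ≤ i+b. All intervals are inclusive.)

4

Evaluate at each i in [0,4]:
  i=0: ✓ (witness j=0)
  i=1: ✓ (witness j=1)
  i=2: ✓ (witness j=2)
  i=3: ✗ (none in [3,4])
  i=4: ✓ (witness j=5)
Positions where it holds: {0, 1, 2, 4} → 4.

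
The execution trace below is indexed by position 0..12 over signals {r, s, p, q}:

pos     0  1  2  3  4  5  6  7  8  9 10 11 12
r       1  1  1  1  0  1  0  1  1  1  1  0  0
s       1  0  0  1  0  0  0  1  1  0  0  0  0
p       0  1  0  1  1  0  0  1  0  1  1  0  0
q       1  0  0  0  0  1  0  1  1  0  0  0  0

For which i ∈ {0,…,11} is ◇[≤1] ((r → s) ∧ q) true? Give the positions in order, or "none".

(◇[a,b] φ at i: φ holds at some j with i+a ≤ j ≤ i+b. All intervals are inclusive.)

0, 6, 7, 8

Evaluate at each i in [0,11]:
  i=0: ✓ (witness j=0)
  i=1: ✗ (none in [1,2])
  i=2: ✗ (none in [2,3])
  i=3: ✗ (none in [3,4])
  i=4: ✗ (none in [4,5])
  i=5: ✗ (none in [5,6])
  i=6: ✓ (witness j=7)
  i=7: ✓ (witness j=7)
  i=8: ✓ (witness j=8)
  i=9: ✗ (none in [9,10])
  i=10: ✗ (none in [10,11])
  i=11: ✗ (none in [11,12])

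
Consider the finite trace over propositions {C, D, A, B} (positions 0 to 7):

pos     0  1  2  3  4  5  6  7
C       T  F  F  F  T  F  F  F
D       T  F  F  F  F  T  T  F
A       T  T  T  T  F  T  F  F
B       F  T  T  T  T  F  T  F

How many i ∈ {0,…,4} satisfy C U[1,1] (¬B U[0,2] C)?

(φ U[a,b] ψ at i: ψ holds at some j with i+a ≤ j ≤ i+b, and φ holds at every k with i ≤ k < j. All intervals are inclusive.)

Evaluate at each i in [0,4]:
  i=0: ✗ (no rhs in [1,1])
  i=1: ✗ (no rhs in [2,2])
  i=2: ✗ (no rhs in [3,3])
  i=3: ✗ (lhs fails at k=3 before rhs at j=4)
  i=4: ✗ (no rhs in [5,5])
Positions where it holds: {} → 0.

0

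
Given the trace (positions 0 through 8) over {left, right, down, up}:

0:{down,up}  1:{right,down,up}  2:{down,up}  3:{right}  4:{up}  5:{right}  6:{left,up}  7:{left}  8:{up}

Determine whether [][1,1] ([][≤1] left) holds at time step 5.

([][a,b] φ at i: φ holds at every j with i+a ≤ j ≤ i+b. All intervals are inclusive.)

Check [][≤1] left at every j in [6,6]:
  j=6: holds on [6,7]
All positions satisfy it → formula holds.

Yes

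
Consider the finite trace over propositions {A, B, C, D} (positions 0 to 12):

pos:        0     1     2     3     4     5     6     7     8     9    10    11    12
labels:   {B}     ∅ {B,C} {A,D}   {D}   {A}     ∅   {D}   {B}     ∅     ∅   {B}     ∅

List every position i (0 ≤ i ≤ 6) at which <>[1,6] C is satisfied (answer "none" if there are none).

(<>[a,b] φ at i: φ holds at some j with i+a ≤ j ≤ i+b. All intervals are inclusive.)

Evaluate at each i in [0,6]:
  i=0: ✓ (witness j=2)
  i=1: ✓ (witness j=2)
  i=2: ✗ (none in [3,8])
  i=3: ✗ (none in [4,9])
  i=4: ✗ (none in [5,10])
  i=5: ✗ (none in [6,11])
  i=6: ✗ (none in [7,12])

0, 1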